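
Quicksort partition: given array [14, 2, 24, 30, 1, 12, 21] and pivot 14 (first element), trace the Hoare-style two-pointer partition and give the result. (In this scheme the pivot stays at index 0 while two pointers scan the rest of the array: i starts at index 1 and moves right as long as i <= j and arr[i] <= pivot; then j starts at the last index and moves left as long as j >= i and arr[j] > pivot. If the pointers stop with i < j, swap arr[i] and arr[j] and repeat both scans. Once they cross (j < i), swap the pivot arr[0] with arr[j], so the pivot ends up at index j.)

Hoare-style two-pointer partition with pivot = 14:

Initial array: [14, 2, 24, 30, 1, 12, 21]

Pointers start at i = 1, j = 6.
i stops at index 2 (arr[2]=24 > 14), j stops at index 5 (arr[5]=12 <= 14): swap arr[2] and arr[5], array becomes [14, 2, 12, 30, 1, 24, 21]
i stops at index 3 (arr[3]=30 > 14), j stops at index 4 (arr[4]=1 <= 14): swap arr[3] and arr[4], array becomes [14, 2, 12, 1, 30, 24, 21]
i ends at 4, j ends at 3: the pointers have crossed (j < i), so scanning stops.

Swap pivot arr[0] with arr[3] to place pivot at position 3: [1, 2, 12, 14, 30, 24, 21]
Pivot position: 3

After partitioning with pivot 14, the array becomes [1, 2, 12, 14, 30, 24, 21]. The pivot is placed at index 3. All elements to the left of the pivot are <= 14, and all elements to the right are > 14.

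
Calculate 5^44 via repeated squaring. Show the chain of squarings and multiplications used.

Computing 5^44 by squaring (build up from 5^1; each line after the first costs one multiplication):

5^1 = 5
5^2 = (5^1)^2 = 5^2 = 25
5^4 = (5^2)^2 = 25^2 = 625
5^5 = 5 * 5^4 = 5 * 625 = 3125
5^10 = (5^5)^2 = 3125^2 = 9765625
5^11 = 5 * 5^10 = 5 * 9765625 = 48828125
5^22 = (5^11)^2 = 48828125^2 = 2384185791015625
5^44 = (5^22)^2 = 2384185791015625^2 = 5684341886080801486968994140625

Result: 5684341886080801486968994140625
Multiplications needed: 7 (7 lines after 5^1)

5^44 = 5684341886080801486968994140625. Using exponentiation by squaring, this requires 7 multiplications. The key idea: if the exponent is even, square the half-power; if odd, multiply by the base once.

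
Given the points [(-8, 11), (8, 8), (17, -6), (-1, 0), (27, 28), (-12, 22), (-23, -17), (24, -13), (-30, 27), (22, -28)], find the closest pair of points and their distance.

Computing all pairwise distances among 10 points:

d((-8, 11), (8, 8)) = 16.2788
d((-8, 11), (17, -6)) = 30.2324
d((-8, 11), (-1, 0)) = 13.0384
d((-8, 11), (27, 28)) = 38.9102
d((-8, 11), (-12, 22)) = 11.7047
d((-8, 11), (-23, -17)) = 31.7648
d((-8, 11), (24, -13)) = 40.0
d((-8, 11), (-30, 27)) = 27.2029
d((-8, 11), (22, -28)) = 49.2037
d((8, 8), (17, -6)) = 16.6433
d((8, 8), (-1, 0)) = 12.0416
d((8, 8), (27, 28)) = 27.5862
d((8, 8), (-12, 22)) = 24.4131
d((8, 8), (-23, -17)) = 39.8246
d((8, 8), (24, -13)) = 26.4008
d((8, 8), (-30, 27)) = 42.4853
d((8, 8), (22, -28)) = 38.6264
d((17, -6), (-1, 0)) = 18.9737
d((17, -6), (27, 28)) = 35.4401
d((17, -6), (-12, 22)) = 40.3113
d((17, -6), (-23, -17)) = 41.4849
d((17, -6), (24, -13)) = 9.8995 <-- minimum
d((17, -6), (-30, 27)) = 57.4282
d((17, -6), (22, -28)) = 22.561
d((-1, 0), (27, 28)) = 39.598
d((-1, 0), (-12, 22)) = 24.5967
d((-1, 0), (-23, -17)) = 27.8029
d((-1, 0), (24, -13)) = 28.178
d((-1, 0), (-30, 27)) = 39.6232
d((-1, 0), (22, -28)) = 36.2353
d((27, 28), (-12, 22)) = 39.4588
d((27, 28), (-23, -17)) = 67.2681
d((27, 28), (24, -13)) = 41.1096
d((27, 28), (-30, 27)) = 57.0088
d((27, 28), (22, -28)) = 56.2228
d((-12, 22), (-23, -17)) = 40.5216
d((-12, 22), (24, -13)) = 50.2096
d((-12, 22), (-30, 27)) = 18.6815
d((-12, 22), (22, -28)) = 60.4649
d((-23, -17), (24, -13)) = 47.1699
d((-23, -17), (-30, 27)) = 44.5533
d((-23, -17), (22, -28)) = 46.3249
d((24, -13), (-30, 27)) = 67.2012
d((24, -13), (22, -28)) = 15.1327
d((-30, 27), (22, -28)) = 75.6902

Closest pair: (17, -6) and (24, -13) with distance 9.8995

The closest pair is (17, -6) and (24, -13) with Euclidean distance 9.8995. For 10 points, brute-force pairwise comparison is shown above. For large n, the divide-and-conquer algorithm (sort by x, recurse on halves, check the dividing strip) achieves O(n log n).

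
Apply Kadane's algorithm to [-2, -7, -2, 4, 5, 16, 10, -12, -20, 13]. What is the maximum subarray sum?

Using Kadane's algorithm on [-2, -7, -2, 4, 5, 16, 10, -12, -20, 13]:

Scanning through the array:
Position 1 (value -7): max_ending_here = -7, max_so_far = -2
Position 2 (value -2): max_ending_here = -2, max_so_far = -2
Position 3 (value 4): max_ending_here = 4, max_so_far = 4
Position 4 (value 5): max_ending_here = 9, max_so_far = 9
Position 5 (value 16): max_ending_here = 25, max_so_far = 25
Position 6 (value 10): max_ending_here = 35, max_so_far = 35
Position 7 (value -12): max_ending_here = 23, max_so_far = 35
Position 8 (value -20): max_ending_here = 3, max_so_far = 35
Position 9 (value 13): max_ending_here = 16, max_so_far = 35

Maximum subarray: [4, 5, 16, 10]
Maximum sum: 35

The maximum subarray is [4, 5, 16, 10] with sum 35. This subarray runs from index 3 to index 6.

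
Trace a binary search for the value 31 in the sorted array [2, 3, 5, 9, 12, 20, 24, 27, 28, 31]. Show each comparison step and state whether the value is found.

Binary search for 31 in [2, 3, 5, 9, 12, 20, 24, 27, 28, 31]:

lo=0, hi=9, mid=4, arr[mid]=12 -> 12 < 31, search right half
lo=5, hi=9, mid=7, arr[mid]=27 -> 27 < 31, search right half
lo=8, hi=9, mid=8, arr[mid]=28 -> 28 < 31, search right half
lo=9, hi=9, mid=9, arr[mid]=31 -> Found target at index 9!

Binary search finds 31 at index 9 after 4 comparisons. The search repeatedly halves the search space by comparing with the middle element.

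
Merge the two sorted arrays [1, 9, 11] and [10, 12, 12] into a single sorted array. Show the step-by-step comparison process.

Merging process:

Compare 1 vs 10: take 1 from left. Merged: [1]
Compare 9 vs 10: take 9 from left. Merged: [1, 9]
Compare 11 vs 10: take 10 from right. Merged: [1, 9, 10]
Compare 11 vs 12: take 11 from left. Merged: [1, 9, 10, 11]
Append remaining from right: [12, 12]. Merged: [1, 9, 10, 11, 12, 12]

Final merged array: [1, 9, 10, 11, 12, 12]
Total comparisons: 4

The merged array is [1, 9, 10, 11, 12, 12], requiring 4 comparisons. The merge step runs in O(n) time where n is the total number of elements.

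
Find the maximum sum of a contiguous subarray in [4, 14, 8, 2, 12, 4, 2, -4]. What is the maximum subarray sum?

Using Kadane's algorithm on [4, 14, 8, 2, 12, 4, 2, -4]:

Scanning through the array:
Position 1 (value 14): max_ending_here = 18, max_so_far = 18
Position 2 (value 8): max_ending_here = 26, max_so_far = 26
Position 3 (value 2): max_ending_here = 28, max_so_far = 28
Position 4 (value 12): max_ending_here = 40, max_so_far = 40
Position 5 (value 4): max_ending_here = 44, max_so_far = 44
Position 6 (value 2): max_ending_here = 46, max_so_far = 46
Position 7 (value -4): max_ending_here = 42, max_so_far = 46

Maximum subarray: [4, 14, 8, 2, 12, 4, 2]
Maximum sum: 46

The maximum subarray is [4, 14, 8, 2, 12, 4, 2] with sum 46. This subarray runs from index 0 to index 6.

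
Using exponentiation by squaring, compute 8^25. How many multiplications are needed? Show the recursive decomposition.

Computing 8^25 by squaring (build up from 8^1; each line after the first costs one multiplication):

8^1 = 8
8^2 = (8^1)^2 = 8^2 = 64
8^3 = 8 * 8^2 = 8 * 64 = 512
8^6 = (8^3)^2 = 512^2 = 262144
8^12 = (8^6)^2 = 262144^2 = 68719476736
8^24 = (8^12)^2 = 68719476736^2 = 4722366482869645213696
8^25 = 8 * 8^24 = 8 * 4722366482869645213696 = 37778931862957161709568

Result: 37778931862957161709568
Multiplications needed: 6 (6 lines after 8^1)

8^25 = 37778931862957161709568. Using exponentiation by squaring, this requires 6 multiplications. The key idea: if the exponent is even, square the half-power; if odd, multiply by the base once.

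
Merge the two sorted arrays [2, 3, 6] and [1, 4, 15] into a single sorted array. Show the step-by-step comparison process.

Merging process:

Compare 2 vs 1: take 1 from right. Merged: [1]
Compare 2 vs 4: take 2 from left. Merged: [1, 2]
Compare 3 vs 4: take 3 from left. Merged: [1, 2, 3]
Compare 6 vs 4: take 4 from right. Merged: [1, 2, 3, 4]
Compare 6 vs 15: take 6 from left. Merged: [1, 2, 3, 4, 6]
Append remaining from right: [15]. Merged: [1, 2, 3, 4, 6, 15]

Final merged array: [1, 2, 3, 4, 6, 15]
Total comparisons: 5

The merged array is [1, 2, 3, 4, 6, 15], requiring 5 comparisons. The merge step runs in O(n) time where n is the total number of elements.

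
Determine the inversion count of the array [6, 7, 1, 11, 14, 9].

Finding inversions in [6, 7, 1, 11, 14, 9]:

(0, 2): arr[0]=6 > arr[2]=1
(1, 2): arr[1]=7 > arr[2]=1
(3, 5): arr[3]=11 > arr[5]=9
(4, 5): arr[4]=14 > arr[5]=9

Total inversions: 4

The array has 4 inversion(s): (0,2), (1,2), (3,5), (4,5). Each pair (i,j) satisfies i < j and arr[i] > arr[j].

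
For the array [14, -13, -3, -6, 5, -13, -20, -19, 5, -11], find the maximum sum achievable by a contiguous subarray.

Using Kadane's algorithm on [14, -13, -3, -6, 5, -13, -20, -19, 5, -11]:

Scanning through the array:
Position 1 (value -13): max_ending_here = 1, max_so_far = 14
Position 2 (value -3): max_ending_here = -2, max_so_far = 14
Position 3 (value -6): max_ending_here = -6, max_so_far = 14
Position 4 (value 5): max_ending_here = 5, max_so_far = 14
Position 5 (value -13): max_ending_here = -8, max_so_far = 14
Position 6 (value -20): max_ending_here = -20, max_so_far = 14
Position 7 (value -19): max_ending_here = -19, max_so_far = 14
Position 8 (value 5): max_ending_here = 5, max_so_far = 14
Position 9 (value -11): max_ending_here = -6, max_so_far = 14

Maximum subarray: [14]
Maximum sum: 14

The maximum subarray is [14] with sum 14. This subarray runs from index 0 to index 0.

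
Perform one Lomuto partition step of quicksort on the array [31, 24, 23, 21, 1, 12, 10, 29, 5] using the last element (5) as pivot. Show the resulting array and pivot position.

Lomuto partition with pivot = 5:

Initial array: [31, 24, 23, 21, 1, 12, 10, 29, 5]

arr[0]=31 > 5: no swap
arr[1]=24 > 5: no swap
arr[2]=23 > 5: no swap
arr[3]=21 > 5: no swap
arr[4]=1 <= 5: swap with position 0, array becomes [1, 24, 23, 21, 31, 12, 10, 29, 5]
arr[5]=12 > 5: no swap
arr[6]=10 > 5: no swap
arr[7]=29 > 5: no swap

Place pivot at position 1: [1, 5, 23, 21, 31, 12, 10, 29, 24]
Pivot position: 1

After partitioning with pivot 5, the array becomes [1, 5, 23, 21, 31, 12, 10, 29, 24]. The pivot is placed at index 1. All elements to the left of the pivot are <= 5, and all elements to the right are > 5.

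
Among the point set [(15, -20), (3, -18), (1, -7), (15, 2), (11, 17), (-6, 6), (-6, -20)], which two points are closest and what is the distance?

Computing all pairwise distances among 7 points:

d((15, -20), (3, -18)) = 12.1655
d((15, -20), (1, -7)) = 19.105
d((15, -20), (15, 2)) = 22.0
d((15, -20), (11, 17)) = 37.2156
d((15, -20), (-6, 6)) = 33.4215
d((15, -20), (-6, -20)) = 21.0
d((3, -18), (1, -7)) = 11.1803
d((3, -18), (15, 2)) = 23.3238
d((3, -18), (11, 17)) = 35.9026
d((3, -18), (-6, 6)) = 25.632
d((3, -18), (-6, -20)) = 9.2195 <-- minimum
d((1, -7), (15, 2)) = 16.6433
d((1, -7), (11, 17)) = 26.0
d((1, -7), (-6, 6)) = 14.7648
d((1, -7), (-6, -20)) = 14.7648
d((15, 2), (11, 17)) = 15.5242
d((15, 2), (-6, 6)) = 21.3776
d((15, 2), (-6, -20)) = 30.4138
d((11, 17), (-6, 6)) = 20.2485
d((11, 17), (-6, -20)) = 40.7185
d((-6, 6), (-6, -20)) = 26.0

Closest pair: (3, -18) and (-6, -20) with distance 9.2195

The closest pair is (3, -18) and (-6, -20) with Euclidean distance 9.2195. For 7 points, brute-force pairwise comparison is shown above. For large n, the divide-and-conquer algorithm (sort by x, recurse on halves, check the dividing strip) achieves O(n log n).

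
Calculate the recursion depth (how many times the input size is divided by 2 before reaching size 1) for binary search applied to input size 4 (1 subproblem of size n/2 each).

For divide and conquer with division factor 2:

Problem sizes at each level:
Level 0: 4
Level 1: 2
Level 2: 1

The root is level 0 and the size-1 base case is level 2 (the tree spans levels 0 through 2, i.e. 3 levels counting the root), so the depth is the number of divisions: log_2(4) = 2

The recursion tree depth is log_2(4) = 2. At each level, the problem size is divided by 2, so it takes 2 divisions to reduce to a base case of size 1. The algorithm makes 1 recursive call at each level.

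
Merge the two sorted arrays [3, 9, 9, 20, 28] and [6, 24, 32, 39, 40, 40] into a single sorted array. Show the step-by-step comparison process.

Merging process:

Compare 3 vs 6: take 3 from left. Merged: [3]
Compare 9 vs 6: take 6 from right. Merged: [3, 6]
Compare 9 vs 24: take 9 from left. Merged: [3, 6, 9]
Compare 9 vs 24: take 9 from left. Merged: [3, 6, 9, 9]
Compare 20 vs 24: take 20 from left. Merged: [3, 6, 9, 9, 20]
Compare 28 vs 24: take 24 from right. Merged: [3, 6, 9, 9, 20, 24]
Compare 28 vs 32: take 28 from left. Merged: [3, 6, 9, 9, 20, 24, 28]
Append remaining from right: [32, 39, 40, 40]. Merged: [3, 6, 9, 9, 20, 24, 28, 32, 39, 40, 40]

Final merged array: [3, 6, 9, 9, 20, 24, 28, 32, 39, 40, 40]
Total comparisons: 7

The merged array is [3, 6, 9, 9, 20, 24, 28, 32, 39, 40, 40], requiring 7 comparisons. The merge step runs in O(n) time where n is the total number of elements.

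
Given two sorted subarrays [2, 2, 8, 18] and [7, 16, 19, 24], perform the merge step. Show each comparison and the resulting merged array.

Merging process:

Compare 2 vs 7: take 2 from left. Merged: [2]
Compare 2 vs 7: take 2 from left. Merged: [2, 2]
Compare 8 vs 7: take 7 from right. Merged: [2, 2, 7]
Compare 8 vs 16: take 8 from left. Merged: [2, 2, 7, 8]
Compare 18 vs 16: take 16 from right. Merged: [2, 2, 7, 8, 16]
Compare 18 vs 19: take 18 from left. Merged: [2, 2, 7, 8, 16, 18]
Append remaining from right: [19, 24]. Merged: [2, 2, 7, 8, 16, 18, 19, 24]

Final merged array: [2, 2, 7, 8, 16, 18, 19, 24]
Total comparisons: 6

The merged array is [2, 2, 7, 8, 16, 18, 19, 24], requiring 6 comparisons. The merge step runs in O(n) time where n is the total number of elements.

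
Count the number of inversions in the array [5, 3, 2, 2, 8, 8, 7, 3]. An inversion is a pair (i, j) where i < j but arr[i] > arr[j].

Finding inversions in [5, 3, 2, 2, 8, 8, 7, 3]:

(0, 1): arr[0]=5 > arr[1]=3
(0, 2): arr[0]=5 > arr[2]=2
(0, 3): arr[0]=5 > arr[3]=2
(0, 7): arr[0]=5 > arr[7]=3
(1, 2): arr[1]=3 > arr[2]=2
(1, 3): arr[1]=3 > arr[3]=2
(4, 6): arr[4]=8 > arr[6]=7
(4, 7): arr[4]=8 > arr[7]=3
(5, 6): arr[5]=8 > arr[6]=7
(5, 7): arr[5]=8 > arr[7]=3
(6, 7): arr[6]=7 > arr[7]=3

Total inversions: 11

The array has 11 inversion(s): (0,1), (0,2), (0,3), (0,7), (1,2), (1,3), (4,6), (4,7), (5,6), (5,7), (6,7). Each pair (i,j) satisfies i < j and arr[i] > arr[j].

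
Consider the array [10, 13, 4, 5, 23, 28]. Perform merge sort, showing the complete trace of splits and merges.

Merge sort trace:

Split: [10, 13, 4, 5, 23, 28] -> [10, 13, 4] and [5, 23, 28]
  Split: [10, 13, 4] -> [10] and [13, 4]
    Split: [13, 4] -> [13] and [4]
    Merge: [13] + [4] -> [4, 13]
  Merge: [10] + [4, 13] -> [4, 10, 13]
  Split: [5, 23, 28] -> [5] and [23, 28]
    Split: [23, 28] -> [23] and [28]
    Merge: [23] + [28] -> [23, 28]
  Merge: [5] + [23, 28] -> [5, 23, 28]
Merge: [4, 10, 13] + [5, 23, 28] -> [4, 5, 10, 13, 23, 28]

Final sorted array: [4, 5, 10, 13, 23, 28]

The merge sort proceeds by recursively splitting the array and merging sorted halves.
After all merges, the sorted array is [4, 5, 10, 13, 23, 28].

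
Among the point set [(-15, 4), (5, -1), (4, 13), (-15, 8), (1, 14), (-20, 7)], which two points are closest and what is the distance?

Computing all pairwise distances among 6 points:

d((-15, 4), (5, -1)) = 20.6155
d((-15, 4), (4, 13)) = 21.0238
d((-15, 4), (-15, 8)) = 4.0
d((-15, 4), (1, 14)) = 18.868
d((-15, 4), (-20, 7)) = 5.831
d((5, -1), (4, 13)) = 14.0357
d((5, -1), (-15, 8)) = 21.9317
d((5, -1), (1, 14)) = 15.5242
d((5, -1), (-20, 7)) = 26.2488
d((4, 13), (-15, 8)) = 19.6469
d((4, 13), (1, 14)) = 3.1623 <-- minimum
d((4, 13), (-20, 7)) = 24.7386
d((-15, 8), (1, 14)) = 17.088
d((-15, 8), (-20, 7)) = 5.099
d((1, 14), (-20, 7)) = 22.1359

Closest pair: (4, 13) and (1, 14) with distance 3.1623

The closest pair is (4, 13) and (1, 14) with Euclidean distance 3.1623. For 6 points, brute-force pairwise comparison is shown above. For large n, the divide-and-conquer algorithm (sort by x, recurse on halves, check the dividing strip) achieves O(n log n).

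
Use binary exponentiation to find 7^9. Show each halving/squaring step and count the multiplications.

Computing 7^9 by squaring (build up from 7^1; each line after the first costs one multiplication):

7^1 = 7
7^2 = (7^1)^2 = 7^2 = 49
7^4 = (7^2)^2 = 49^2 = 2401
7^8 = (7^4)^2 = 2401^2 = 5764801
7^9 = 7 * 7^8 = 7 * 5764801 = 40353607

Result: 40353607
Multiplications needed: 4 (4 lines after 7^1)

7^9 = 40353607. Using exponentiation by squaring, this requires 4 multiplications. The key idea: if the exponent is even, square the half-power; if odd, multiply by the base once.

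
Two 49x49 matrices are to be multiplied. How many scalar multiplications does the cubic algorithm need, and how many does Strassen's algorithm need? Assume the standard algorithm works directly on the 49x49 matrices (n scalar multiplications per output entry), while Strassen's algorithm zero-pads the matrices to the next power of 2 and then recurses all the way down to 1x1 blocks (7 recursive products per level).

Matrix multiplication for 49x49 matrices:

Strassen's algorithm requires power-of-2 dimensions. Pad 49x49 to 64x64 (next power of 2).

Standard algorithm: 49^3 = 117649 multiplications
Strassen's algorithm: 7^(log2(64)) = 7^6 = 117649 multiplications
Savings: 117649 - 117649 = 0 multiplications

Standard: 117649 multiplications (49^3). Strassen: 117649 multiplications (7^6, after padding to 64x64). Strassen reduces 8 recursive multiplications to 7 at each level.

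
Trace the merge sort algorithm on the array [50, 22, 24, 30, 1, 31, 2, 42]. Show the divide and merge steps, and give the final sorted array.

Merge sort trace:

Split: [50, 22, 24, 30, 1, 31, 2, 42] -> [50, 22, 24, 30] and [1, 31, 2, 42]
  Split: [50, 22, 24, 30] -> [50, 22] and [24, 30]
    Split: [50, 22] -> [50] and [22]
    Merge: [50] + [22] -> [22, 50]
    Split: [24, 30] -> [24] and [30]
    Merge: [24] + [30] -> [24, 30]
  Merge: [22, 50] + [24, 30] -> [22, 24, 30, 50]
  Split: [1, 31, 2, 42] -> [1, 31] and [2, 42]
    Split: [1, 31] -> [1] and [31]
    Merge: [1] + [31] -> [1, 31]
    Split: [2, 42] -> [2] and [42]
    Merge: [2] + [42] -> [2, 42]
  Merge: [1, 31] + [2, 42] -> [1, 2, 31, 42]
Merge: [22, 24, 30, 50] + [1, 2, 31, 42] -> [1, 2, 22, 24, 30, 31, 42, 50]

Final sorted array: [1, 2, 22, 24, 30, 31, 42, 50]

The merge sort proceeds by recursively splitting the array and merging sorted halves.
After all merges, the sorted array is [1, 2, 22, 24, 30, 31, 42, 50].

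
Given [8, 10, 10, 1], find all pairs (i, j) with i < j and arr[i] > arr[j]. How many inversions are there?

Finding inversions in [8, 10, 10, 1]:

(0, 3): arr[0]=8 > arr[3]=1
(1, 3): arr[1]=10 > arr[3]=1
(2, 3): arr[2]=10 > arr[3]=1

Total inversions: 3

The array has 3 inversion(s): (0,3), (1,3), (2,3). Each pair (i,j) satisfies i < j and arr[i] > arr[j].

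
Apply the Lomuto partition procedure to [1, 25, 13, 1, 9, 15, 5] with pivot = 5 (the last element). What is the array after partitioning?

Lomuto partition with pivot = 5:

Initial array: [1, 25, 13, 1, 9, 15, 5]

arr[0]=1 <= 5: swap with position 0, array becomes [1, 25, 13, 1, 9, 15, 5]
arr[1]=25 > 5: no swap
arr[2]=13 > 5: no swap
arr[3]=1 <= 5: swap with position 1, array becomes [1, 1, 13, 25, 9, 15, 5]
arr[4]=9 > 5: no swap
arr[5]=15 > 5: no swap

Place pivot at position 2: [1, 1, 5, 25, 9, 15, 13]
Pivot position: 2

After partitioning with pivot 5, the array becomes [1, 1, 5, 25, 9, 15, 13]. The pivot is placed at index 2. All elements to the left of the pivot are <= 5, and all elements to the right are > 5.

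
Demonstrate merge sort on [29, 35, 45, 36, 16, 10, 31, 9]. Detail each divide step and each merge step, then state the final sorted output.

Merge sort trace:

Split: [29, 35, 45, 36, 16, 10, 31, 9] -> [29, 35, 45, 36] and [16, 10, 31, 9]
  Split: [29, 35, 45, 36] -> [29, 35] and [45, 36]
    Split: [29, 35] -> [29] and [35]
    Merge: [29] + [35] -> [29, 35]
    Split: [45, 36] -> [45] and [36]
    Merge: [45] + [36] -> [36, 45]
  Merge: [29, 35] + [36, 45] -> [29, 35, 36, 45]
  Split: [16, 10, 31, 9] -> [16, 10] and [31, 9]
    Split: [16, 10] -> [16] and [10]
    Merge: [16] + [10] -> [10, 16]
    Split: [31, 9] -> [31] and [9]
    Merge: [31] + [9] -> [9, 31]
  Merge: [10, 16] + [9, 31] -> [9, 10, 16, 31]
Merge: [29, 35, 36, 45] + [9, 10, 16, 31] -> [9, 10, 16, 29, 31, 35, 36, 45]

Final sorted array: [9, 10, 16, 29, 31, 35, 36, 45]

The merge sort proceeds by recursively splitting the array and merging sorted halves.
After all merges, the sorted array is [9, 10, 16, 29, 31, 35, 36, 45].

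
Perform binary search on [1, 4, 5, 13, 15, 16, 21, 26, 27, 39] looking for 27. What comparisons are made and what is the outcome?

Binary search for 27 in [1, 4, 5, 13, 15, 16, 21, 26, 27, 39]:

lo=0, hi=9, mid=4, arr[mid]=15 -> 15 < 27, search right half
lo=5, hi=9, mid=7, arr[mid]=26 -> 26 < 27, search right half
lo=8, hi=9, mid=8, arr[mid]=27 -> Found target at index 8!

Binary search finds 27 at index 8 after 3 comparisons. The search repeatedly halves the search space by comparing with the middle element.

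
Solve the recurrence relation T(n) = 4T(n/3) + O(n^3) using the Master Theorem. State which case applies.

Master Theorem for T(n) = 4T(n/3) + O(n^3):

a = 4, b = 3, c = 3
log_b(a) = log_3(4) = 1.2619

Case 3: c = 3 > log_3(4) = 1.2619
T(n) = O(n^3) = O(n^3)

For T(n) = 4T(n/3) + O(n^3): log_3(4) = 1.2619. This is Case 3 of the Master Theorem (c > log_b(a), work dominated by root), giving O(n^3).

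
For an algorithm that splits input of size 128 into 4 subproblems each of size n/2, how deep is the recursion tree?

For divide and conquer with division factor 2:

Problem sizes at each level:
Level 0: 128
Level 1: 64
Level 2: 32
Level 3: 16
Level 4: 8
Level 5: 4
Level 6: 2
Level 7: 1

The root is level 0 and the size-1 base case is level 7 (the tree spans levels 0 through 7, i.e. 8 levels counting the root), so the depth is the number of divisions: log_2(128) = 7

The recursion tree depth is log_2(128) = 7. At each level, the problem size is divided by 2, so it takes 7 divisions to reduce to a base case of size 1. The algorithm makes 4 recursive calls at each level.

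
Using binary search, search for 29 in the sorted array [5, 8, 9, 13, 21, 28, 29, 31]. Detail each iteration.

Binary search for 29 in [5, 8, 9, 13, 21, 28, 29, 31]:

lo=0, hi=7, mid=3, arr[mid]=13 -> 13 < 29, search right half
lo=4, hi=7, mid=5, arr[mid]=28 -> 28 < 29, search right half
lo=6, hi=7, mid=6, arr[mid]=29 -> Found target at index 6!

Binary search finds 29 at index 6 after 3 comparisons. The search repeatedly halves the search space by comparing with the middle element.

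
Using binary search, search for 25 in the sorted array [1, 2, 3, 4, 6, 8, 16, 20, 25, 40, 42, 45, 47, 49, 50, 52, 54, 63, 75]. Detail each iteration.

Binary search for 25 in [1, 2, 3, 4, 6, 8, 16, 20, 25, 40, 42, 45, 47, 49, 50, 52, 54, 63, 75]:

lo=0, hi=18, mid=9, arr[mid]=40 -> 40 > 25, search left half
lo=0, hi=8, mid=4, arr[mid]=6 -> 6 < 25, search right half
lo=5, hi=8, mid=6, arr[mid]=16 -> 16 < 25, search right half
lo=7, hi=8, mid=7, arr[mid]=20 -> 20 < 25, search right half
lo=8, hi=8, mid=8, arr[mid]=25 -> Found target at index 8!

Binary search finds 25 at index 8 after 5 comparisons. The search repeatedly halves the search space by comparing with the middle element.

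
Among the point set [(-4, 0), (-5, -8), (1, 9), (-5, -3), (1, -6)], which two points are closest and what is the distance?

Computing all pairwise distances among 5 points:

d((-4, 0), (-5, -8)) = 8.0623
d((-4, 0), (1, 9)) = 10.2956
d((-4, 0), (-5, -3)) = 3.1623 <-- minimum
d((-4, 0), (1, -6)) = 7.8102
d((-5, -8), (1, 9)) = 18.0278
d((-5, -8), (-5, -3)) = 5.0
d((-5, -8), (1, -6)) = 6.3246
d((1, 9), (-5, -3)) = 13.4164
d((1, 9), (1, -6)) = 15.0
d((-5, -3), (1, -6)) = 6.7082

Closest pair: (-4, 0) and (-5, -3) with distance 3.1623

The closest pair is (-4, 0) and (-5, -3) with Euclidean distance 3.1623. For 5 points, brute-force pairwise comparison is shown above. For large n, the divide-and-conquer algorithm (sort by x, recurse on halves, check the dividing strip) achieves O(n log n).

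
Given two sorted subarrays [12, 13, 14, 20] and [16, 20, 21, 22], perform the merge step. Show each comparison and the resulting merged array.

Merging process:

Compare 12 vs 16: take 12 from left. Merged: [12]
Compare 13 vs 16: take 13 from left. Merged: [12, 13]
Compare 14 vs 16: take 14 from left. Merged: [12, 13, 14]
Compare 20 vs 16: take 16 from right. Merged: [12, 13, 14, 16]
Compare 20 vs 20: take 20 from left. Merged: [12, 13, 14, 16, 20]
Append remaining from right: [20, 21, 22]. Merged: [12, 13, 14, 16, 20, 20, 21, 22]

Final merged array: [12, 13, 14, 16, 20, 20, 21, 22]
Total comparisons: 5

The merged array is [12, 13, 14, 16, 20, 20, 21, 22], requiring 5 comparisons. The merge step runs in O(n) time where n is the total number of elements.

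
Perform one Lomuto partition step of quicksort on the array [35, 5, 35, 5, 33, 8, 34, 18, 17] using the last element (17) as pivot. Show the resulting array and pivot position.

Lomuto partition with pivot = 17:

Initial array: [35, 5, 35, 5, 33, 8, 34, 18, 17]

arr[0]=35 > 17: no swap
arr[1]=5 <= 17: swap with position 0, array becomes [5, 35, 35, 5, 33, 8, 34, 18, 17]
arr[2]=35 > 17: no swap
arr[3]=5 <= 17: swap with position 1, array becomes [5, 5, 35, 35, 33, 8, 34, 18, 17]
arr[4]=33 > 17: no swap
arr[5]=8 <= 17: swap with position 2, array becomes [5, 5, 8, 35, 33, 35, 34, 18, 17]
arr[6]=34 > 17: no swap
arr[7]=18 > 17: no swap

Place pivot at position 3: [5, 5, 8, 17, 33, 35, 34, 18, 35]
Pivot position: 3

After partitioning with pivot 17, the array becomes [5, 5, 8, 17, 33, 35, 34, 18, 35]. The pivot is placed at index 3. All elements to the left of the pivot are <= 17, and all elements to the right are > 17.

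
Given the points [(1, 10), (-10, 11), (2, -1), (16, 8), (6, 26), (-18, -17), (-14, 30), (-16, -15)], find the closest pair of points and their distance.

Computing all pairwise distances among 8 points:

d((1, 10), (-10, 11)) = 11.0454
d((1, 10), (2, -1)) = 11.0454
d((1, 10), (16, 8)) = 15.1327
d((1, 10), (6, 26)) = 16.7631
d((1, 10), (-18, -17)) = 33.0151
d((1, 10), (-14, 30)) = 25.0
d((1, 10), (-16, -15)) = 30.2324
d((-10, 11), (2, -1)) = 16.9706
d((-10, 11), (16, 8)) = 26.1725
d((-10, 11), (6, 26)) = 21.9317
d((-10, 11), (-18, -17)) = 29.1204
d((-10, 11), (-14, 30)) = 19.4165
d((-10, 11), (-16, -15)) = 26.6833
d((2, -1), (16, 8)) = 16.6433
d((2, -1), (6, 26)) = 27.2947
d((2, -1), (-18, -17)) = 25.6125
d((2, -1), (-14, 30)) = 34.8855
d((2, -1), (-16, -15)) = 22.8035
d((16, 8), (6, 26)) = 20.5913
d((16, 8), (-18, -17)) = 42.2019
d((16, 8), (-14, 30)) = 37.2022
d((16, 8), (-16, -15)) = 39.4081
d((6, 26), (-18, -17)) = 49.2443
d((6, 26), (-14, 30)) = 20.3961
d((6, 26), (-16, -15)) = 46.5296
d((-18, -17), (-14, 30)) = 47.1699
d((-18, -17), (-16, -15)) = 2.8284 <-- minimum
d((-14, 30), (-16, -15)) = 45.0444

Closest pair: (-18, -17) and (-16, -15) with distance 2.8284

The closest pair is (-18, -17) and (-16, -15) with Euclidean distance 2.8284. For 8 points, brute-force pairwise comparison is shown above. For large n, the divide-and-conquer algorithm (sort by x, recurse on halves, check the dividing strip) achieves O(n log n).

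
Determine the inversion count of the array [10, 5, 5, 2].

Finding inversions in [10, 5, 5, 2]:

(0, 1): arr[0]=10 > arr[1]=5
(0, 2): arr[0]=10 > arr[2]=5
(0, 3): arr[0]=10 > arr[3]=2
(1, 3): arr[1]=5 > arr[3]=2
(2, 3): arr[2]=5 > arr[3]=2

Total inversions: 5

The array has 5 inversion(s): (0,1), (0,2), (0,3), (1,3), (2,3). Each pair (i,j) satisfies i < j and arr[i] > arr[j].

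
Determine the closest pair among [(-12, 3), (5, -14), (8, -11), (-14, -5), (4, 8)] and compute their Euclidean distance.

Computing all pairwise distances among 5 points:

d((-12, 3), (5, -14)) = 24.0416
d((-12, 3), (8, -11)) = 24.4131
d((-12, 3), (-14, -5)) = 8.2462
d((-12, 3), (4, 8)) = 16.7631
d((5, -14), (8, -11)) = 4.2426 <-- minimum
d((5, -14), (-14, -5)) = 21.0238
d((5, -14), (4, 8)) = 22.0227
d((8, -11), (-14, -5)) = 22.8035
d((8, -11), (4, 8)) = 19.4165
d((-14, -5), (4, 8)) = 22.2036

Closest pair: (5, -14) and (8, -11) with distance 4.2426

The closest pair is (5, -14) and (8, -11) with Euclidean distance 4.2426. For 5 points, brute-force pairwise comparison is shown above. For large n, the divide-and-conquer algorithm (sort by x, recurse on halves, check the dividing strip) achieves O(n log n).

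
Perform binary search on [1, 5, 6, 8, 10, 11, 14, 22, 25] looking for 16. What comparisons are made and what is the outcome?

Binary search for 16 in [1, 5, 6, 8, 10, 11, 14, 22, 25]:

lo=0, hi=8, mid=4, arr[mid]=10 -> 10 < 16, search right half
lo=5, hi=8, mid=6, arr[mid]=14 -> 14 < 16, search right half
lo=7, hi=8, mid=7, arr[mid]=22 -> 22 > 16, search left half
lo=7 > hi=6, target 16 not found

Binary search determines that 16 is not in the array after 3 comparisons. The search space was exhausted without finding the target.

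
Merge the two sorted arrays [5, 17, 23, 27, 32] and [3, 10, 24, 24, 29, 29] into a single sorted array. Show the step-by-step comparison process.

Merging process:

Compare 5 vs 3: take 3 from right. Merged: [3]
Compare 5 vs 10: take 5 from left. Merged: [3, 5]
Compare 17 vs 10: take 10 from right. Merged: [3, 5, 10]
Compare 17 vs 24: take 17 from left. Merged: [3, 5, 10, 17]
Compare 23 vs 24: take 23 from left. Merged: [3, 5, 10, 17, 23]
Compare 27 vs 24: take 24 from right. Merged: [3, 5, 10, 17, 23, 24]
Compare 27 vs 24: take 24 from right. Merged: [3, 5, 10, 17, 23, 24, 24]
Compare 27 vs 29: take 27 from left. Merged: [3, 5, 10, 17, 23, 24, 24, 27]
Compare 32 vs 29: take 29 from right. Merged: [3, 5, 10, 17, 23, 24, 24, 27, 29]
Compare 32 vs 29: take 29 from right. Merged: [3, 5, 10, 17, 23, 24, 24, 27, 29, 29]
Append remaining from left: [32]. Merged: [3, 5, 10, 17, 23, 24, 24, 27, 29, 29, 32]

Final merged array: [3, 5, 10, 17, 23, 24, 24, 27, 29, 29, 32]
Total comparisons: 10

The merged array is [3, 5, 10, 17, 23, 24, 24, 27, 29, 29, 32], requiring 10 comparisons. The merge step runs in O(n) time where n is the total number of elements.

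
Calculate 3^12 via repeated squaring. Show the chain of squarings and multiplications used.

Computing 3^12 by squaring (build up from 3^1; each line after the first costs one multiplication):

3^1 = 3
3^2 = (3^1)^2 = 3^2 = 9
3^3 = 3 * 3^2 = 3 * 9 = 27
3^6 = (3^3)^2 = 27^2 = 729
3^12 = (3^6)^2 = 729^2 = 531441

Result: 531441
Multiplications needed: 4 (4 lines after 3^1)

3^12 = 531441. Using exponentiation by squaring, this requires 4 multiplications. The key idea: if the exponent is even, square the half-power; if odd, multiply by the base once.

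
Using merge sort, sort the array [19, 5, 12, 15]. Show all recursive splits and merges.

Merge sort trace:

Split: [19, 5, 12, 15] -> [19, 5] and [12, 15]
  Split: [19, 5] -> [19] and [5]
  Merge: [19] + [5] -> [5, 19]
  Split: [12, 15] -> [12] and [15]
  Merge: [12] + [15] -> [12, 15]
Merge: [5, 19] + [12, 15] -> [5, 12, 15, 19]

Final sorted array: [5, 12, 15, 19]

The merge sort proceeds by recursively splitting the array and merging sorted halves.
After all merges, the sorted array is [5, 12, 15, 19].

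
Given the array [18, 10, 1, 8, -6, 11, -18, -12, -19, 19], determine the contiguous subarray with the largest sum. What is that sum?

Using Kadane's algorithm on [18, 10, 1, 8, -6, 11, -18, -12, -19, 19]:

Scanning through the array:
Position 1 (value 10): max_ending_here = 28, max_so_far = 28
Position 2 (value 1): max_ending_here = 29, max_so_far = 29
Position 3 (value 8): max_ending_here = 37, max_so_far = 37
Position 4 (value -6): max_ending_here = 31, max_so_far = 37
Position 5 (value 11): max_ending_here = 42, max_so_far = 42
Position 6 (value -18): max_ending_here = 24, max_so_far = 42
Position 7 (value -12): max_ending_here = 12, max_so_far = 42
Position 8 (value -19): max_ending_here = -7, max_so_far = 42
Position 9 (value 19): max_ending_here = 19, max_so_far = 42

Maximum subarray: [18, 10, 1, 8, -6, 11]
Maximum sum: 42

The maximum subarray is [18, 10, 1, 8, -6, 11] with sum 42. This subarray runs from index 0 to index 5.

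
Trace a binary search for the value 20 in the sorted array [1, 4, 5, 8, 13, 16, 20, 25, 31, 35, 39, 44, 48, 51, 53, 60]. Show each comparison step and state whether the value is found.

Binary search for 20 in [1, 4, 5, 8, 13, 16, 20, 25, 31, 35, 39, 44, 48, 51, 53, 60]:

lo=0, hi=15, mid=7, arr[mid]=25 -> 25 > 20, search left half
lo=0, hi=6, mid=3, arr[mid]=8 -> 8 < 20, search right half
lo=4, hi=6, mid=5, arr[mid]=16 -> 16 < 20, search right half
lo=6, hi=6, mid=6, arr[mid]=20 -> Found target at index 6!

Binary search finds 20 at index 6 after 4 comparisons. The search repeatedly halves the search space by comparing with the middle element.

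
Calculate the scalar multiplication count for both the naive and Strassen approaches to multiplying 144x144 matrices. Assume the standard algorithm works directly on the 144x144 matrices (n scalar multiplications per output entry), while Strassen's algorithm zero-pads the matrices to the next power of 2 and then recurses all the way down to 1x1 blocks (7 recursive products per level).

Matrix multiplication for 144x144 matrices:

Strassen's algorithm requires power-of-2 dimensions. Pad 144x144 to 256x256 (next power of 2).

Standard algorithm: 144^3 = 2985984 multiplications
Strassen's algorithm: 7^(log2(256)) = 7^8 = 5764801 multiplications
Difference: 2985984 - 5764801 = -2778817 (Strassen uses MORE here due to padding overhead — for small or just-over-power-of-2 n, padding can outweigh the per-level savings)

Standard: 2985984 multiplications (144^3). Strassen: 5764801 multiplications (7^8, after padding to 256x256). Strassen reduces 8 recursive multiplications to 7 at each level.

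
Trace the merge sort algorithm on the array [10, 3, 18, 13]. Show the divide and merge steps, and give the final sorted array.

Merge sort trace:

Split: [10, 3, 18, 13] -> [10, 3] and [18, 13]
  Split: [10, 3] -> [10] and [3]
  Merge: [10] + [3] -> [3, 10]
  Split: [18, 13] -> [18] and [13]
  Merge: [18] + [13] -> [13, 18]
Merge: [3, 10] + [13, 18] -> [3, 10, 13, 18]

Final sorted array: [3, 10, 13, 18]

The merge sort proceeds by recursively splitting the array and merging sorted halves.
After all merges, the sorted array is [3, 10, 13, 18].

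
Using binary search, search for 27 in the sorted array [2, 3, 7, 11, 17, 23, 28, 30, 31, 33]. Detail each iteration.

Binary search for 27 in [2, 3, 7, 11, 17, 23, 28, 30, 31, 33]:

lo=0, hi=9, mid=4, arr[mid]=17 -> 17 < 27, search right half
lo=5, hi=9, mid=7, arr[mid]=30 -> 30 > 27, search left half
lo=5, hi=6, mid=5, arr[mid]=23 -> 23 < 27, search right half
lo=6, hi=6, mid=6, arr[mid]=28 -> 28 > 27, search left half
lo=6 > hi=5, target 27 not found

Binary search determines that 27 is not in the array after 4 comparisons. The search space was exhausted without finding the target.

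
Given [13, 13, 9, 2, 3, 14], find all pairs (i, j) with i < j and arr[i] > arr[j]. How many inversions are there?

Finding inversions in [13, 13, 9, 2, 3, 14]:

(0, 2): arr[0]=13 > arr[2]=9
(0, 3): arr[0]=13 > arr[3]=2
(0, 4): arr[0]=13 > arr[4]=3
(1, 2): arr[1]=13 > arr[2]=9
(1, 3): arr[1]=13 > arr[3]=2
(1, 4): arr[1]=13 > arr[4]=3
(2, 3): arr[2]=9 > arr[3]=2
(2, 4): arr[2]=9 > arr[4]=3

Total inversions: 8

The array has 8 inversion(s): (0,2), (0,3), (0,4), (1,2), (1,3), (1,4), (2,3), (2,4). Each pair (i,j) satisfies i < j and arr[i] > arr[j].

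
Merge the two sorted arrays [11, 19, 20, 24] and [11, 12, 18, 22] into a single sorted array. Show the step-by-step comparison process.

Merging process:

Compare 11 vs 11: take 11 from left. Merged: [11]
Compare 19 vs 11: take 11 from right. Merged: [11, 11]
Compare 19 vs 12: take 12 from right. Merged: [11, 11, 12]
Compare 19 vs 18: take 18 from right. Merged: [11, 11, 12, 18]
Compare 19 vs 22: take 19 from left. Merged: [11, 11, 12, 18, 19]
Compare 20 vs 22: take 20 from left. Merged: [11, 11, 12, 18, 19, 20]
Compare 24 vs 22: take 22 from right. Merged: [11, 11, 12, 18, 19, 20, 22]
Append remaining from left: [24]. Merged: [11, 11, 12, 18, 19, 20, 22, 24]

Final merged array: [11, 11, 12, 18, 19, 20, 22, 24]
Total comparisons: 7

The merged array is [11, 11, 12, 18, 19, 20, 22, 24], requiring 7 comparisons. The merge step runs in O(n) time where n is the total number of elements.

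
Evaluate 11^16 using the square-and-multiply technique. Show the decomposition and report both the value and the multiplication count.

Computing 11^16 by squaring (build up from 11^1; each line after the first costs one multiplication):

11^1 = 11
11^2 = (11^1)^2 = 11^2 = 121
11^4 = (11^2)^2 = 121^2 = 14641
11^8 = (11^4)^2 = 14641^2 = 214358881
11^16 = (11^8)^2 = 214358881^2 = 45949729863572161

Result: 45949729863572161
Multiplications needed: 4 (4 lines after 11^1)

11^16 = 45949729863572161. Using exponentiation by squaring, this requires 4 multiplications. The key idea: if the exponent is even, square the half-power; if odd, multiply by the base once.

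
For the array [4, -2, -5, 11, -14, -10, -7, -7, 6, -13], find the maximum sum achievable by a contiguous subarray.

Using Kadane's algorithm on [4, -2, -5, 11, -14, -10, -7, -7, 6, -13]:

Scanning through the array:
Position 1 (value -2): max_ending_here = 2, max_so_far = 4
Position 2 (value -5): max_ending_here = -3, max_so_far = 4
Position 3 (value 11): max_ending_here = 11, max_so_far = 11
Position 4 (value -14): max_ending_here = -3, max_so_far = 11
Position 5 (value -10): max_ending_here = -10, max_so_far = 11
Position 6 (value -7): max_ending_here = -7, max_so_far = 11
Position 7 (value -7): max_ending_here = -7, max_so_far = 11
Position 8 (value 6): max_ending_here = 6, max_so_far = 11
Position 9 (value -13): max_ending_here = -7, max_so_far = 11

Maximum subarray: [11]
Maximum sum: 11

The maximum subarray is [11] with sum 11. This subarray runs from index 3 to index 3.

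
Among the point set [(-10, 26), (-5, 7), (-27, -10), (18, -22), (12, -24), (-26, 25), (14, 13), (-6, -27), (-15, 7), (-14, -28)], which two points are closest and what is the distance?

Computing all pairwise distances among 10 points:

d((-10, 26), (-5, 7)) = 19.6469
d((-10, 26), (-27, -10)) = 39.8121
d((-10, 26), (18, -22)) = 55.5698
d((-10, 26), (12, -24)) = 54.626
d((-10, 26), (-26, 25)) = 16.0312
d((-10, 26), (14, 13)) = 27.2947
d((-10, 26), (-6, -27)) = 53.1507
d((-10, 26), (-15, 7)) = 19.6469
d((-10, 26), (-14, -28)) = 54.1479
d((-5, 7), (-27, -10)) = 27.8029
d((-5, 7), (18, -22)) = 37.0135
d((-5, 7), (12, -24)) = 35.3553
d((-5, 7), (-26, 25)) = 27.6586
d((-5, 7), (14, 13)) = 19.9249
d((-5, 7), (-6, -27)) = 34.0147
d((-5, 7), (-15, 7)) = 10.0
d((-5, 7), (-14, -28)) = 36.1386
d((-27, -10), (18, -22)) = 46.5725
d((-27, -10), (12, -24)) = 41.4367
d((-27, -10), (-26, 25)) = 35.0143
d((-27, -10), (14, 13)) = 47.0106
d((-27, -10), (-6, -27)) = 27.0185
d((-27, -10), (-15, 7)) = 20.8087
d((-27, -10), (-14, -28)) = 22.2036
d((18, -22), (12, -24)) = 6.3246 <-- minimum
d((18, -22), (-26, 25)) = 64.3817
d((18, -22), (14, 13)) = 35.2278
d((18, -22), (-6, -27)) = 24.5153
d((18, -22), (-15, 7)) = 43.9318
d((18, -22), (-14, -28)) = 32.5576
d((12, -24), (-26, 25)) = 62.0081
d((12, -24), (14, 13)) = 37.054
d((12, -24), (-6, -27)) = 18.2483
d((12, -24), (-15, 7)) = 41.1096
d((12, -24), (-14, -28)) = 26.3059
d((-26, 25), (14, 13)) = 41.7612
d((-26, 25), (-6, -27)) = 55.7136
d((-26, 25), (-15, 7)) = 21.095
d((-26, 25), (-14, -28)) = 54.3415
d((14, 13), (-6, -27)) = 44.7214
d((14, 13), (-15, 7)) = 29.6142
d((14, 13), (-14, -28)) = 49.6488
d((-6, -27), (-15, 7)) = 35.171
d((-6, -27), (-14, -28)) = 8.0623
d((-15, 7), (-14, -28)) = 35.0143

Closest pair: (18, -22) and (12, -24) with distance 6.3246

The closest pair is (18, -22) and (12, -24) with Euclidean distance 6.3246. For 10 points, brute-force pairwise comparison is shown above. For large n, the divide-and-conquer algorithm (sort by x, recurse on halves, check the dividing strip) achieves O(n log n).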